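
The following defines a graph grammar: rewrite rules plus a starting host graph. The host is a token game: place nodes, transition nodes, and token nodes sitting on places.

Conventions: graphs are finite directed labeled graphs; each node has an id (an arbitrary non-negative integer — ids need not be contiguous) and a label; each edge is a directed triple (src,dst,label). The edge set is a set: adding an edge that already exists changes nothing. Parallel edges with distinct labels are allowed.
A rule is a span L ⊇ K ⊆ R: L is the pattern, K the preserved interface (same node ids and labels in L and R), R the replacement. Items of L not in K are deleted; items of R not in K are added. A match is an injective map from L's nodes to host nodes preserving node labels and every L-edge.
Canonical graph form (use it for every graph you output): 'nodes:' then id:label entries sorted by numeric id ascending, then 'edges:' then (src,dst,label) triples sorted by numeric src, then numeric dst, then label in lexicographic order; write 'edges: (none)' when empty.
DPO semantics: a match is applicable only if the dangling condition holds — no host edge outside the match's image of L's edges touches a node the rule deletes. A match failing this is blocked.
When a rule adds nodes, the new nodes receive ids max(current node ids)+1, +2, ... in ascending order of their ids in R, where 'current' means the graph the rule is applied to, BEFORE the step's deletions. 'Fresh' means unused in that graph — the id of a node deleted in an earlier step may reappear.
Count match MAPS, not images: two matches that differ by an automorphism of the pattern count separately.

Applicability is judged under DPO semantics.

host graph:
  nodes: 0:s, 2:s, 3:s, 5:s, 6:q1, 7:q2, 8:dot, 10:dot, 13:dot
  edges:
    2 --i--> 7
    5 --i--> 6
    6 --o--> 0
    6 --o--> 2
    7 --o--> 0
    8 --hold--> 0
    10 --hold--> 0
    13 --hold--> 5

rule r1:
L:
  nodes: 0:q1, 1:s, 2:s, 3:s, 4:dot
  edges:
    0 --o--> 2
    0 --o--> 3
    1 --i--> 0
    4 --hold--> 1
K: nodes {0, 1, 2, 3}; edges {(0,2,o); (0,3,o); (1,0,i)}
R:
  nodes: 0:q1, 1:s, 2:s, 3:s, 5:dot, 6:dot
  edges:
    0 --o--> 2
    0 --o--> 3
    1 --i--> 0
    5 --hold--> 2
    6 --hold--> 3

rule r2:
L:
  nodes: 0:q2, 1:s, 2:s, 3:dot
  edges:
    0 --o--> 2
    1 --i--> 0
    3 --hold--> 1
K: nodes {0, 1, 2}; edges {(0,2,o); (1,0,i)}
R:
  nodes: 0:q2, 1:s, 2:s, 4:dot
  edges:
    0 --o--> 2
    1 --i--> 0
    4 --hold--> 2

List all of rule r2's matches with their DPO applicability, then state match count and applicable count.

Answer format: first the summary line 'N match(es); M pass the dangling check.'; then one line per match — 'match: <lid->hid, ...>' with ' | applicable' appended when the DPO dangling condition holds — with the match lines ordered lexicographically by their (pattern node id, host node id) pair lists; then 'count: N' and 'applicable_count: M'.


0 match(es); 0 pass the dangling check.
count: 0
applicable_count: 0


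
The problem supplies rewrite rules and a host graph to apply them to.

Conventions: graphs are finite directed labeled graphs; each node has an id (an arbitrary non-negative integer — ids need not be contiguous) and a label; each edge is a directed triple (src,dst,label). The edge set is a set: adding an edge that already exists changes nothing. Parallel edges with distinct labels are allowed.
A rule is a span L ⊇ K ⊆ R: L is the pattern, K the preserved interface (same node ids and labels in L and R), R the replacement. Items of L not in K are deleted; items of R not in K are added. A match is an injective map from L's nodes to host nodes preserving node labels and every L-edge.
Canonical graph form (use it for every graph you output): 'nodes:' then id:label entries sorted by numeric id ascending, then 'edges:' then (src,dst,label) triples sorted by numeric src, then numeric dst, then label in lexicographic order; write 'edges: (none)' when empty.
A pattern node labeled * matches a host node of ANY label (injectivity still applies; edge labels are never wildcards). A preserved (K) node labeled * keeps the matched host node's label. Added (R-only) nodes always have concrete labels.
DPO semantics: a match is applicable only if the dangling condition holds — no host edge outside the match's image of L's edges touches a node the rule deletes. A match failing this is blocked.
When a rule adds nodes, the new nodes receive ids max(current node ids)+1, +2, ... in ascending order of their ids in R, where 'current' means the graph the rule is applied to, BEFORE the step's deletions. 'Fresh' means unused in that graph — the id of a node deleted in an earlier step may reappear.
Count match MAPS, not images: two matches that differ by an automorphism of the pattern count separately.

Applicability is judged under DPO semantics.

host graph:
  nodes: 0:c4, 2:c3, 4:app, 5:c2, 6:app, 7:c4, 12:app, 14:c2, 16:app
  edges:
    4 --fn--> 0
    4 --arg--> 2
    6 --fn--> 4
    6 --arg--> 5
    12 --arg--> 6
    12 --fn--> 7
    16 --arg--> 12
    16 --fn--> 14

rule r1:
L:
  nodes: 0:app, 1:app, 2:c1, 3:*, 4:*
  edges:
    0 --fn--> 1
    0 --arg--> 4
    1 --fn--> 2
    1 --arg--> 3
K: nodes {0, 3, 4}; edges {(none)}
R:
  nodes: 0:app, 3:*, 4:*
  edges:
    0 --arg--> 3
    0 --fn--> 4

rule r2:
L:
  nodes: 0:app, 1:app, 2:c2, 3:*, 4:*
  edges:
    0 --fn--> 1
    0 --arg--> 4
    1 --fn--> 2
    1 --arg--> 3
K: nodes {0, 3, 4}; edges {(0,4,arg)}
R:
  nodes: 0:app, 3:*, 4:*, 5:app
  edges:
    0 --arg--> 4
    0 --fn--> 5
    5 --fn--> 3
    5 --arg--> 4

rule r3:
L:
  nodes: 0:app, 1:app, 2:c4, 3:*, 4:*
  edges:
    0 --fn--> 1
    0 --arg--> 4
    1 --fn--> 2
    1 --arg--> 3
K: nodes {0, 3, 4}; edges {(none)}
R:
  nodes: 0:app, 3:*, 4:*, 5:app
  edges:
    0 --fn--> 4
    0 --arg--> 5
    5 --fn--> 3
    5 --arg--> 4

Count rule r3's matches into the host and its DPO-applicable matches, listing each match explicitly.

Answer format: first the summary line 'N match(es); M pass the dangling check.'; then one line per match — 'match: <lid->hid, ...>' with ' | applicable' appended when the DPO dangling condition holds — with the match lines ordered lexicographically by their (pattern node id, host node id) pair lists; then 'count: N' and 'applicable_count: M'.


1 match(es); 1 pass the dangling check.
match: 0->6, 1->4, 2->0, 3->2, 4->5 | applicable
count: 1
applicable_count: 1


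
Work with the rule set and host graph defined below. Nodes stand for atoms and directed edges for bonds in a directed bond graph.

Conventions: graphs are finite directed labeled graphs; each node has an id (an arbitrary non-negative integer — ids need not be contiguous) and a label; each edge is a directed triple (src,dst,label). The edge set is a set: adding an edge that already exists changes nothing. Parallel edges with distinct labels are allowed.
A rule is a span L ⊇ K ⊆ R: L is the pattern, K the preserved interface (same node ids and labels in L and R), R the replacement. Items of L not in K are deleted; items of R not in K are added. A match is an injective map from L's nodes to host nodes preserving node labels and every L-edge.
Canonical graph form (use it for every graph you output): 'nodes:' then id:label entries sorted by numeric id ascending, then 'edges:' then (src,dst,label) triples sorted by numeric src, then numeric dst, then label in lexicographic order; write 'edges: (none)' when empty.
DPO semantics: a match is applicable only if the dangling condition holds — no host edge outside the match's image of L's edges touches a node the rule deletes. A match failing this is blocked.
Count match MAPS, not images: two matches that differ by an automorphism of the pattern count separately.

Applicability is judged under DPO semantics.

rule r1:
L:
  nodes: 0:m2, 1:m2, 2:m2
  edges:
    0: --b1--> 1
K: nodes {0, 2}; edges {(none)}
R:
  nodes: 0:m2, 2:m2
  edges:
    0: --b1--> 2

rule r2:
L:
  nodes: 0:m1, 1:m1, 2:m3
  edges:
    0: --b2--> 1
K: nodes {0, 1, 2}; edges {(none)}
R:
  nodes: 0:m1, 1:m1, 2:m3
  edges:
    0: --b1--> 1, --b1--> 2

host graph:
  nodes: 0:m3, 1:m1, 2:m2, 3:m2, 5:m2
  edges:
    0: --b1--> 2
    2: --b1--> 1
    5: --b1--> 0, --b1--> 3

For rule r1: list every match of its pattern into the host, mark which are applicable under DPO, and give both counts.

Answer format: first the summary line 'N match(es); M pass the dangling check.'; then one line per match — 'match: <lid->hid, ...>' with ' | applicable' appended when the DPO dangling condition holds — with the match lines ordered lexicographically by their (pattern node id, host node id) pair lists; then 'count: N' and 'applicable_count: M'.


1 match(es); 1 pass the dangling check.
match: 0->5, 1->3, 2->2 | applicable
count: 1
applicable_count: 1


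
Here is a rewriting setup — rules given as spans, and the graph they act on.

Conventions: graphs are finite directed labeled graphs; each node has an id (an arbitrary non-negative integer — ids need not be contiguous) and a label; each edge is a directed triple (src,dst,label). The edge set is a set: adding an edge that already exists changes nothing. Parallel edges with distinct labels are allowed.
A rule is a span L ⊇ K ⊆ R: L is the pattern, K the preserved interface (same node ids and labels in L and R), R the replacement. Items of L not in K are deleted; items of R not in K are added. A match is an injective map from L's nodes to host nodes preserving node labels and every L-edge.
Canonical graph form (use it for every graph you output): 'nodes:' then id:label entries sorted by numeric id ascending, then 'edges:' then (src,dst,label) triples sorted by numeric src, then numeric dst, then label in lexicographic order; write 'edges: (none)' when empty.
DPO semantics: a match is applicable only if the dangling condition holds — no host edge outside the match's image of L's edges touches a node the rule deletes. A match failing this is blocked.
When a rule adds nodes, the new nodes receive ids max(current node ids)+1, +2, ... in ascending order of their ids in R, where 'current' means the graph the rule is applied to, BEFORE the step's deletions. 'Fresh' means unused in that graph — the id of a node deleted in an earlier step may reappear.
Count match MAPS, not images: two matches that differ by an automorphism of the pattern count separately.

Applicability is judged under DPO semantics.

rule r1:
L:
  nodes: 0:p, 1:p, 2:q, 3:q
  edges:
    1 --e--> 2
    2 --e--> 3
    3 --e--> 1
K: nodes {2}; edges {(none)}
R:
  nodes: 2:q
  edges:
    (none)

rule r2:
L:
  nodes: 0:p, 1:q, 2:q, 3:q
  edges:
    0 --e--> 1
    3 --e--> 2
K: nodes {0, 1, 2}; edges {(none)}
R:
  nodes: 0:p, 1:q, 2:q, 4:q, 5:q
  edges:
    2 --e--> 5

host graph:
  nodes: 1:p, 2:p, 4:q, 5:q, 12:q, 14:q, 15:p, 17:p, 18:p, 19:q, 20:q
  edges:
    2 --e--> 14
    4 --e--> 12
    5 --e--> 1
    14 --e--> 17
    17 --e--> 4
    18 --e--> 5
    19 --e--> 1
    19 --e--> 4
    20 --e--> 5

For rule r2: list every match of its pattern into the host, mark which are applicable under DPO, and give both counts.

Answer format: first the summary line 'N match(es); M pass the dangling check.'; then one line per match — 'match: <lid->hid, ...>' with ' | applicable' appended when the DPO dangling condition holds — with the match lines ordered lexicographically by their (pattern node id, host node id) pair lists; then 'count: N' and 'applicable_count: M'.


6 match(es); 2 pass the dangling check.
match: 0->2, 1->14, 2->4, 3->19
match: 0->2, 1->14, 2->5, 3->20 | applicable
match: 0->2, 1->14, 2->12, 3->4
match: 0->17, 1->4, 2->5, 3->20 | applicable
match: 0->18, 1->5, 2->4, 3->19
match: 0->18, 1->5, 2->12, 3->4
count: 6
applicable_count: 2


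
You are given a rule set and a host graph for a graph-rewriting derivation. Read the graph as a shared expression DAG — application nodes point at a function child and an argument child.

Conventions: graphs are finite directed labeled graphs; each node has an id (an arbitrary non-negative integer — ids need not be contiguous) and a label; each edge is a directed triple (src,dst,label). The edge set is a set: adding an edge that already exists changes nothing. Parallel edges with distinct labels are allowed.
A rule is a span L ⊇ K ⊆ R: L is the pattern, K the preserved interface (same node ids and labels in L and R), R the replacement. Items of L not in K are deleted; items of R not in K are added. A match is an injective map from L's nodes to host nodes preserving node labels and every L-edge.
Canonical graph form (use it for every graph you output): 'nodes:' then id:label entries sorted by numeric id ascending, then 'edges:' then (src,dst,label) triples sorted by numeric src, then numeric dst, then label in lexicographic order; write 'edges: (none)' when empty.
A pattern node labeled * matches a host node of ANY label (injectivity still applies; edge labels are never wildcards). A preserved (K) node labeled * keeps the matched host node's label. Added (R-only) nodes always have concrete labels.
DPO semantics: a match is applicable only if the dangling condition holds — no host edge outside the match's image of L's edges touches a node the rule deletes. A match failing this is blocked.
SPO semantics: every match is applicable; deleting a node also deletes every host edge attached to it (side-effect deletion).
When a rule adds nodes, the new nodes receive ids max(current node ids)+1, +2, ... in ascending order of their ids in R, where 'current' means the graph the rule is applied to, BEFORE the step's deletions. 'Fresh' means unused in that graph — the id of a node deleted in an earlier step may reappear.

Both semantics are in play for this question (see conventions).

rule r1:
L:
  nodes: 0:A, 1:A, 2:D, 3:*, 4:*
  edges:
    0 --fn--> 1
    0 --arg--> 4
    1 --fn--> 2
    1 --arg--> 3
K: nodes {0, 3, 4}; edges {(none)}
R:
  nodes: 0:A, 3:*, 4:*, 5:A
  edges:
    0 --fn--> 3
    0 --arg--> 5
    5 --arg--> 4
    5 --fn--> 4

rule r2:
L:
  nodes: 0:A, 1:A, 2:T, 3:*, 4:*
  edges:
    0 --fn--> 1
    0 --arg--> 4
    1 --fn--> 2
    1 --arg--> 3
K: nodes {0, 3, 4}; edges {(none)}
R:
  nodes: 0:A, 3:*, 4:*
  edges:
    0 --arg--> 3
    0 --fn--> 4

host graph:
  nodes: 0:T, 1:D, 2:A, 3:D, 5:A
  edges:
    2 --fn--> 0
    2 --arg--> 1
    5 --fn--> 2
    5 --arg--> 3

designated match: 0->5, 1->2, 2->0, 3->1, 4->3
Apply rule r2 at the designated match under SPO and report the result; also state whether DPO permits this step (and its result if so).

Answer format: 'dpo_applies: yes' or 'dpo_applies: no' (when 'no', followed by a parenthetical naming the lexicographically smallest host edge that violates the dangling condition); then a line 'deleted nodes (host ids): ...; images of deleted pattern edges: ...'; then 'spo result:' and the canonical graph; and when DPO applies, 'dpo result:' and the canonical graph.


dpo_applies: yes
deleted nodes (host ids): 0, 2; images of deleted pattern edges: (2,0,fn); (2,1,arg); (5,2,fn); (5,3,arg)
spo result:
nodes: 1:D, 3:D, 5:A
edges: (5,1,arg); (5,3,fn)
dpo result:
nodes: 1:D, 3:D, 5:A
edges: (5,1,arg); (5,3,fn)


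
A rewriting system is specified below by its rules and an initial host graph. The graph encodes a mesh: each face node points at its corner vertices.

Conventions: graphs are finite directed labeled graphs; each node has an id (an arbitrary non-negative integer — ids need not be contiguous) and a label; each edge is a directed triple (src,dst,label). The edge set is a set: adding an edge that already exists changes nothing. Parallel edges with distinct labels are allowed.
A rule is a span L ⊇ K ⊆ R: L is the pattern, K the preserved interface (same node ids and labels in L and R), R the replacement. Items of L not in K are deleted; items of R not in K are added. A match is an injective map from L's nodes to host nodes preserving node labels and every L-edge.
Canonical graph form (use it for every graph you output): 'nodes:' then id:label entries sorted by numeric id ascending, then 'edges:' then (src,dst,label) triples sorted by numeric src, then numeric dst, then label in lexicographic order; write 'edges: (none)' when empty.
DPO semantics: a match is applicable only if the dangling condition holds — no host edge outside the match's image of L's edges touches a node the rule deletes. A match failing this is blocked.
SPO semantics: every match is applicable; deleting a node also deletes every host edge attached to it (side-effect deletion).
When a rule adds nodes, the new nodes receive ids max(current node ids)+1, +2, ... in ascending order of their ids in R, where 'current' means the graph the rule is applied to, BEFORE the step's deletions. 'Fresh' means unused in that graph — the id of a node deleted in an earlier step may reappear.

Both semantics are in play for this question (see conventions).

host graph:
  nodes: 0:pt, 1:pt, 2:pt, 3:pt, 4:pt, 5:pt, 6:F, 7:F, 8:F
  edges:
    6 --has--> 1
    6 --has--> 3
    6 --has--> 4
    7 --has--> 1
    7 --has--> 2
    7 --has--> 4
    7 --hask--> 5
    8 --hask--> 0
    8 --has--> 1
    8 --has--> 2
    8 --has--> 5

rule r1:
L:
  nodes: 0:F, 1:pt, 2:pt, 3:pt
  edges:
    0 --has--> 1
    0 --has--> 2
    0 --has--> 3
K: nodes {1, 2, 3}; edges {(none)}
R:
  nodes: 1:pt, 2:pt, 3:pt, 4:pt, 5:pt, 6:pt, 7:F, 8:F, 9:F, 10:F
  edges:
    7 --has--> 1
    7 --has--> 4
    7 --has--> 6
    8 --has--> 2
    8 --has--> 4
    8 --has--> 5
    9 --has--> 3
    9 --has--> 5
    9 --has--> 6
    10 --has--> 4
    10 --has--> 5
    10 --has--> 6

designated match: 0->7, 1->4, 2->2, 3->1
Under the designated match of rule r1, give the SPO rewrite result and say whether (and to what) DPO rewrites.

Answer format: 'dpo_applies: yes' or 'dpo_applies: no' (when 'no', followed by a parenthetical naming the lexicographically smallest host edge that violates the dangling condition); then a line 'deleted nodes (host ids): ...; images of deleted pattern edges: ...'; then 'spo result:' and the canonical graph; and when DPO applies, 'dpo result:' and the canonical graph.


dpo_applies: no
(the rule deletes node 7, which keeps host edge (7,5,hask) outside the match image — the dangling condition fails, DPO blocks; SPO proceeds and side-deletes such edges)
deleted nodes (host ids): 7; images of deleted pattern edges: (7,1,has); (7,2,has); (7,4,has)
spo result:
nodes: 0:pt, 1:pt, 2:pt, 3:pt, 4:pt, 5:pt, 6:F, 8:F, 9:pt, 10:pt, 11:pt, 12:F, 13:F, 14:F, 15:F
edges: (6,1,has); (6,3,has); (6,4,has); (8,0,hask); (8,1,has); (8,2,has); (8,5,has); (12,4,has); (12,9,has); (12,11,has); (13,2,has); (13,9,has); (13,10,has); (14,1,has); (14,10,has); (14,11,has); (15,9,has); (15,10,has); (15,11,has)


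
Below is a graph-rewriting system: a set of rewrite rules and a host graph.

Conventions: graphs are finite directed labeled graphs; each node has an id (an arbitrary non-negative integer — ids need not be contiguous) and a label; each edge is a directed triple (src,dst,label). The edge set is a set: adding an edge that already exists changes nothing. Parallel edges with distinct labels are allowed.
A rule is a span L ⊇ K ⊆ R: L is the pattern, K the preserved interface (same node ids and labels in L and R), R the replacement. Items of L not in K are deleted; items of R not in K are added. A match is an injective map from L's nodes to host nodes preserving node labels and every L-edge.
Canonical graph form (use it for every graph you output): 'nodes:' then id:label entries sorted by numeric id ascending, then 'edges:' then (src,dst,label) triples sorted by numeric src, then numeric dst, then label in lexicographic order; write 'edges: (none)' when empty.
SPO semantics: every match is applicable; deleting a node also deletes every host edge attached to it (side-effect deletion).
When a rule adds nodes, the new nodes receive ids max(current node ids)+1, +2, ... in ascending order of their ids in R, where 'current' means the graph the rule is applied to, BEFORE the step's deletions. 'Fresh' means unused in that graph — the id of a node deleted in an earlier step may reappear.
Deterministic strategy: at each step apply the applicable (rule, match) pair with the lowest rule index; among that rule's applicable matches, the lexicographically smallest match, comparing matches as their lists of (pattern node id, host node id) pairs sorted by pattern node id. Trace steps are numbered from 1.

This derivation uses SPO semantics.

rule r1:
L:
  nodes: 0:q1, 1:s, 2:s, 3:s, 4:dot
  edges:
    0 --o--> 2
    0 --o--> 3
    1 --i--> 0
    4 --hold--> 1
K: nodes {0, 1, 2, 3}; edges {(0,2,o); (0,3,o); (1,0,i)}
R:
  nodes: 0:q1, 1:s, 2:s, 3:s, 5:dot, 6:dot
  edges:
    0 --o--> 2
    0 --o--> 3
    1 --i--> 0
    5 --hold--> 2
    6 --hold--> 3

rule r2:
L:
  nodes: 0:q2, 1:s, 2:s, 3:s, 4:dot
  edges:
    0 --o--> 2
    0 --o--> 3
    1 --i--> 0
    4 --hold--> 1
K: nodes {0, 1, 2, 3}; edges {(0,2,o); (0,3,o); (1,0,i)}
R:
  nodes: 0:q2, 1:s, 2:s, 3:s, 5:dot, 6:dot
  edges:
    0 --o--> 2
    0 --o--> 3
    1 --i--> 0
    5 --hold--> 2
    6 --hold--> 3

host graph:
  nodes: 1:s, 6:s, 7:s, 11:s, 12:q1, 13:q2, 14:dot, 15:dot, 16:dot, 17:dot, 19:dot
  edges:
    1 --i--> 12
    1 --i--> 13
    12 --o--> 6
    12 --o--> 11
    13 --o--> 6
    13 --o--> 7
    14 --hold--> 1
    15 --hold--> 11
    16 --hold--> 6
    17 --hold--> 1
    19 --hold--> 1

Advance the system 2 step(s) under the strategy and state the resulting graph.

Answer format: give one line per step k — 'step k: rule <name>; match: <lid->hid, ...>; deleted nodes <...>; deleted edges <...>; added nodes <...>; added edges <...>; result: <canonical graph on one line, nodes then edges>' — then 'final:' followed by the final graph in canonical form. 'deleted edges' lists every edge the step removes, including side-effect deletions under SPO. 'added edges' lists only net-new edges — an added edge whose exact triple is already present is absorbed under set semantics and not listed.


step 1: rule r1; match: 0->12, 1->1, 2->6, 3->11, 4->14; deleted nodes 14; deleted edges (14,1,hold); added nodes 20, 21; added edges (20,6,hold); (21,11,hold); result: nodes: 1:s, 6:s, 7:s, 11:s, 12:q1, 13:q2, 15:dot, 16:dot, 17:dot, 19:dot, 20:dot, 21:dot edges: (1,12,i); (1,13,i); (12,6,o); (12,11,o); (13,6,o); (13,7,o); (15,11,hold); (16,6,hold); (17,1,hold); (19,1,hold); (20,6,hold); (21,11,hold)
step 2: rule r1; match: 0->12, 1->1, 2->6, 3->11, 4->17; deleted nodes 17; deleted edges (17,1,hold); added nodes 22, 23; added edges (22,6,hold); (23,11,hold); result: nodes: 1:s, 6:s, 7:s, 11:s, 12:q1, 13:q2, 15:dot, 16:dot, 19:dot, 20:dot, 21:dot, 22:dot, 23:dot edges: (1,12,i); (1,13,i); (12,6,o); (12,11,o); (13,6,o); (13,7,o); (15,11,hold); (16,6,hold); (19,1,hold); (20,6,hold); (21,11,hold); (22,6,hold); (23,11,hold)
final:
nodes: 1:s, 6:s, 7:s, 11:s, 12:q1, 13:q2, 15:dot, 16:dot, 19:dot, 20:dot, 21:dot, 22:dot, 23:dot
edges: (1,12,i); (1,13,i); (12,6,o); (12,11,o); (13,6,o); (13,7,o); (15,11,hold); (16,6,hold); (19,1,hold); (20,6,hold); (21,11,hold); (22,6,hold); (23,11,hold)


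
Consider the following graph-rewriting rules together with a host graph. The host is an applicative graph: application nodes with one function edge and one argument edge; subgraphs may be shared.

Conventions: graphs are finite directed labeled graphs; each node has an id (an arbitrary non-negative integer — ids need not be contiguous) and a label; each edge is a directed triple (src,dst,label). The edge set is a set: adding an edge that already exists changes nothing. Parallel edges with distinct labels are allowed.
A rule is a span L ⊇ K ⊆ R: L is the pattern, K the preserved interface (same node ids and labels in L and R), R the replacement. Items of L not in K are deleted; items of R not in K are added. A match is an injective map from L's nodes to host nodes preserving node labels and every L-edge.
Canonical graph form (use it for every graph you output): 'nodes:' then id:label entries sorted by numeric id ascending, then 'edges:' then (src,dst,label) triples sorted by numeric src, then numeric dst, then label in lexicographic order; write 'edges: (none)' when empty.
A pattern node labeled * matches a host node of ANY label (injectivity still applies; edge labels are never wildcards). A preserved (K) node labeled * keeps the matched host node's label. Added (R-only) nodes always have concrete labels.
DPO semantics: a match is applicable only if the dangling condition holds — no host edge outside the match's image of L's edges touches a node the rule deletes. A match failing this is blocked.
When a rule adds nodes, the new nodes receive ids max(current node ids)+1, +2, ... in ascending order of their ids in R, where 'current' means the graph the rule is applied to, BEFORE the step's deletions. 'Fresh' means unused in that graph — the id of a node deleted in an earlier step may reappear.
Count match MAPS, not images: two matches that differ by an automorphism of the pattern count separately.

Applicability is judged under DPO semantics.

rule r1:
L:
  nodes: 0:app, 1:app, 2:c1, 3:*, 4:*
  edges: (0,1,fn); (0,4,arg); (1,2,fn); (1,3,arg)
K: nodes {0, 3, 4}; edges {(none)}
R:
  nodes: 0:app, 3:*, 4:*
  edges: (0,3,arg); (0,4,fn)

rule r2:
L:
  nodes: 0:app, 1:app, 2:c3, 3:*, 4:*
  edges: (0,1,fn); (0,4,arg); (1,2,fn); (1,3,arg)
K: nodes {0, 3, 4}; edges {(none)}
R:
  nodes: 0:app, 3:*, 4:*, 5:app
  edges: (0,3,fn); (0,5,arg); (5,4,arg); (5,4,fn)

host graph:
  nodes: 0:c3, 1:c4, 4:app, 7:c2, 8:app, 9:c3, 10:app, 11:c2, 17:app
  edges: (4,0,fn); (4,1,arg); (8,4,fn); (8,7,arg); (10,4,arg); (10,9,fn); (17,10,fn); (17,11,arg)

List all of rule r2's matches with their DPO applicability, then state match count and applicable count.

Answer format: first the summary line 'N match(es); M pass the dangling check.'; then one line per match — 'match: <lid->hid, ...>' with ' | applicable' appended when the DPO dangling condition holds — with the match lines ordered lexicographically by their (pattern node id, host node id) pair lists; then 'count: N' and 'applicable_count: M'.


2 match(es); 1 pass the dangling check.
match: 0->8, 1->4, 2->0, 3->1, 4->7
match: 0->17, 1->10, 2->9, 3->4, 4->11 | applicable
count: 2
applicable_count: 1


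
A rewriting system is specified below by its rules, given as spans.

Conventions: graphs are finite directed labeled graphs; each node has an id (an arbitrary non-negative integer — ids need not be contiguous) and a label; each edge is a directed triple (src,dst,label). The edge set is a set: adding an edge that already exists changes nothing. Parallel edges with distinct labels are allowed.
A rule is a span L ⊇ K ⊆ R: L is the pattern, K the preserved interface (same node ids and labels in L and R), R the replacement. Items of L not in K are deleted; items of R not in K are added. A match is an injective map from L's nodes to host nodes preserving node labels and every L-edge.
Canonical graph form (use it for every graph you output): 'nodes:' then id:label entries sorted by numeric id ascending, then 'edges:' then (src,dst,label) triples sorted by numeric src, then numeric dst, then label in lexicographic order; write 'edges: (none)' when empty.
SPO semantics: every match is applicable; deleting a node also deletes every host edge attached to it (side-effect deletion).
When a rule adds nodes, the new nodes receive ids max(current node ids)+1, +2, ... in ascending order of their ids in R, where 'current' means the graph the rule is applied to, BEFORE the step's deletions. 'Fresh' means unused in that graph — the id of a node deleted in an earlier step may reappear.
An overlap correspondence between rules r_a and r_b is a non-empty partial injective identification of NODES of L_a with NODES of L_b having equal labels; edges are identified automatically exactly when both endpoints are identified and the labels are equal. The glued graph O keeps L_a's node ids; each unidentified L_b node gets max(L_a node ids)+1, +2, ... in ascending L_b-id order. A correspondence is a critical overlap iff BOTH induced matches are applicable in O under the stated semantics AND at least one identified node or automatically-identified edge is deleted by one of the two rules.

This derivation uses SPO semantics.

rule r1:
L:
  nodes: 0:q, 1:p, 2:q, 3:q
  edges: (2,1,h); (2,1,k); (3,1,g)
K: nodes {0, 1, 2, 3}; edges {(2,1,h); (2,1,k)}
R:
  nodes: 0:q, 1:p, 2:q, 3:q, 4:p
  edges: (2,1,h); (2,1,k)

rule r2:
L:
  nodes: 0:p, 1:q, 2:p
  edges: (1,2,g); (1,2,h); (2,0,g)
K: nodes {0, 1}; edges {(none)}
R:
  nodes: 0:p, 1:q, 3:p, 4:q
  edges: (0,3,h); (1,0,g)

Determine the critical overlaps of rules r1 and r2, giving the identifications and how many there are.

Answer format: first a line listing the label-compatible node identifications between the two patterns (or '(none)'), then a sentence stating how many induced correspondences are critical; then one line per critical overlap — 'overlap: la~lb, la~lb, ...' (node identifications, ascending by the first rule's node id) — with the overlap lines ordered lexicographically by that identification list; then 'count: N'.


label-compatible node identifications between L(r1) and L(r2): 0~1, 1~0, 1~2, 2~1, 3~1
4 of the induced correspondences are critical overlaps of r1 and r2.
overlap: 0~1, 1~2
overlap: 1~2
overlap: 1~2, 2~1
overlap: 1~2, 3~1
count: 4


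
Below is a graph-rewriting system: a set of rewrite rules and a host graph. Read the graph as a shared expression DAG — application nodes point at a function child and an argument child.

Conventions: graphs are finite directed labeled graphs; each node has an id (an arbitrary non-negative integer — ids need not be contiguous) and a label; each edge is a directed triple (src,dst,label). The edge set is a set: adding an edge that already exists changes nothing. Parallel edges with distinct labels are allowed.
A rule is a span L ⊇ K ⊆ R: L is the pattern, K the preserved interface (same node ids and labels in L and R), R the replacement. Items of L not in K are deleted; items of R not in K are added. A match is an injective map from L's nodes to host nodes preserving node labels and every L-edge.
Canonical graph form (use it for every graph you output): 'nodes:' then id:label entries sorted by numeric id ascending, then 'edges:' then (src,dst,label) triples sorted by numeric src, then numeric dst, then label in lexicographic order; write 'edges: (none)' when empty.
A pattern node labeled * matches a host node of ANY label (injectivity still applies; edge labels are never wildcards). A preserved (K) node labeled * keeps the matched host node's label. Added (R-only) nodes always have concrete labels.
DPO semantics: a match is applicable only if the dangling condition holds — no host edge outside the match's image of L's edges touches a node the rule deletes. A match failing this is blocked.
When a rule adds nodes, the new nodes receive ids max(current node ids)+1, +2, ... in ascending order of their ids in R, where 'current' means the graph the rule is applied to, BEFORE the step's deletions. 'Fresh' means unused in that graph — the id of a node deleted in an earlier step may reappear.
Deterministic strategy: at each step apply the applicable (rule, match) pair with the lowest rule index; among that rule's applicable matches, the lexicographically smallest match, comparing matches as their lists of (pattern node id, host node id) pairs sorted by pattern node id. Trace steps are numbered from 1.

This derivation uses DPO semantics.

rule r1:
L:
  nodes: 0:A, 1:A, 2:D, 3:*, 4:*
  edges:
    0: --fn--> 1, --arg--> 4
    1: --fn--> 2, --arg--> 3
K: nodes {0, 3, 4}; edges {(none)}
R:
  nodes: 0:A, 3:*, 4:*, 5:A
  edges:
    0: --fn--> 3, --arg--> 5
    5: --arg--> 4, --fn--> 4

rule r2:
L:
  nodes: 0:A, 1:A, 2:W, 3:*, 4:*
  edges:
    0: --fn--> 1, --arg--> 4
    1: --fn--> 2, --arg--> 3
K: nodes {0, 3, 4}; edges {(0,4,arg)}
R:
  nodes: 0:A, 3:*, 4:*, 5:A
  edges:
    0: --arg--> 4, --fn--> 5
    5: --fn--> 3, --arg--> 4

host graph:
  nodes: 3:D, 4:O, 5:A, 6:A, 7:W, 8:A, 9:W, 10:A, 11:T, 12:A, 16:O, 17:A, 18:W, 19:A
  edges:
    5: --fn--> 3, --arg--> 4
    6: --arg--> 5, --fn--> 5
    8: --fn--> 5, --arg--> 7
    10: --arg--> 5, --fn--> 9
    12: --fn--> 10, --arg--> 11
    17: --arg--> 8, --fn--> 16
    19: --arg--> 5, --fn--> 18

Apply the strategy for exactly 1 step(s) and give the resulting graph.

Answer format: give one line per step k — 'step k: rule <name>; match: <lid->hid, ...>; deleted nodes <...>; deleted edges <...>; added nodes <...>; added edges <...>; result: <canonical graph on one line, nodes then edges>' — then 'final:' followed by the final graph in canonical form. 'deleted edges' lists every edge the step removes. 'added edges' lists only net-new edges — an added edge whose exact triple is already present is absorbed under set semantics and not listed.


step 1: rule r2; match: 0->12, 1->10, 2->9, 3->5, 4->11; deleted nodes 9, 10; deleted edges (10,5,arg); (10,9,fn); (12,10,fn); added nodes 20; added edges (12,20,fn); (20,5,fn); (20,11,arg); result: nodes: 3:D, 4:O, 5:A, 6:A, 7:W, 8:A, 11:T, 12:A, 16:O, 17:A, 18:W, 19:A, 20:A edges: (5,3,fn); (5,4,arg); (6,5,arg); (6,5,fn); (8,5,fn); (8,7,arg); (12,11,arg); (12,20,fn); (17,8,arg); (17,16,fn); (19,5,arg); (19,18,fn); (20,5,fn); (20,11,arg)
final:
nodes: 3:D, 4:O, 5:A, 6:A, 7:W, 8:A, 11:T, 12:A, 16:O, 17:A, 18:W, 19:A, 20:A
edges: (5,3,fn); (5,4,arg); (6,5,arg); (6,5,fn); (8,5,fn); (8,7,arg); (12,11,arg); (12,20,fn); (17,8,arg); (17,16,fn); (19,5,arg); (19,18,fn); (20,5,fn); (20,11,arg)


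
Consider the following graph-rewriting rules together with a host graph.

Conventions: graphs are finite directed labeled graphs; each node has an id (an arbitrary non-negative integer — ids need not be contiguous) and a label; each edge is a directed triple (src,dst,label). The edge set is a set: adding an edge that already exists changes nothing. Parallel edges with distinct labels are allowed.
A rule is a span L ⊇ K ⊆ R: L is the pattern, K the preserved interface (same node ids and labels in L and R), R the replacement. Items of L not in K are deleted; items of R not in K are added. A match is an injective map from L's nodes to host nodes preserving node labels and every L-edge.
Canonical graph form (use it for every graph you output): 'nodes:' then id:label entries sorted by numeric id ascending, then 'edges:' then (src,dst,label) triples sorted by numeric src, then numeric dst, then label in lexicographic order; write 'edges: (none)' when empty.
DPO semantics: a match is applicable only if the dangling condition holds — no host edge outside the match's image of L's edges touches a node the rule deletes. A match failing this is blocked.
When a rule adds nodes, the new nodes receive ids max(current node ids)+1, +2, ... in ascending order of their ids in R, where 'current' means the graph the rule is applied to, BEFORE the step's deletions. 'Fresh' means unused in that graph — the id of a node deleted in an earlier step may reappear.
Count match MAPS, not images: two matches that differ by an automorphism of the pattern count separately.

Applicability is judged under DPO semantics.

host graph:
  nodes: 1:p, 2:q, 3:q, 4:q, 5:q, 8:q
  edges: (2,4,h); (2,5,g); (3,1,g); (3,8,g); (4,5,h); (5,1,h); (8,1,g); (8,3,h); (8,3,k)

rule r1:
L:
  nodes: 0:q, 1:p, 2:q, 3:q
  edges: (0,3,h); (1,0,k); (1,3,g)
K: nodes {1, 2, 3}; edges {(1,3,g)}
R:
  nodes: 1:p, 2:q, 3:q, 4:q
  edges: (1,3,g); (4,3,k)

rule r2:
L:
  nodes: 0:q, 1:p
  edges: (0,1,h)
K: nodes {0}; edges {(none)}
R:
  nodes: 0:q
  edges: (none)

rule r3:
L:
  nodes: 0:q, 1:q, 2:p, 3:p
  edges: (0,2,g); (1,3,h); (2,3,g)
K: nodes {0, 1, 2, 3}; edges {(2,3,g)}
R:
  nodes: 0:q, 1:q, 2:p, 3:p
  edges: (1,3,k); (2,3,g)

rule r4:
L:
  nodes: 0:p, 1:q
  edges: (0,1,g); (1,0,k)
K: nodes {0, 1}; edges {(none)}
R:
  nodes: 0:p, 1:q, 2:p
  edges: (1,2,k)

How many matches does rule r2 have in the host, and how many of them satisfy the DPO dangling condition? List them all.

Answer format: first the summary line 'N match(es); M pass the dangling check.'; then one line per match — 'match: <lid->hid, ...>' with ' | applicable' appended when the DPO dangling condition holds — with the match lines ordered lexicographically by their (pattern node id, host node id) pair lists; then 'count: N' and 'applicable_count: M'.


1 match(es); 0 pass the dangling check.
match: 0->5, 1->1
count: 1
applicable_count: 0


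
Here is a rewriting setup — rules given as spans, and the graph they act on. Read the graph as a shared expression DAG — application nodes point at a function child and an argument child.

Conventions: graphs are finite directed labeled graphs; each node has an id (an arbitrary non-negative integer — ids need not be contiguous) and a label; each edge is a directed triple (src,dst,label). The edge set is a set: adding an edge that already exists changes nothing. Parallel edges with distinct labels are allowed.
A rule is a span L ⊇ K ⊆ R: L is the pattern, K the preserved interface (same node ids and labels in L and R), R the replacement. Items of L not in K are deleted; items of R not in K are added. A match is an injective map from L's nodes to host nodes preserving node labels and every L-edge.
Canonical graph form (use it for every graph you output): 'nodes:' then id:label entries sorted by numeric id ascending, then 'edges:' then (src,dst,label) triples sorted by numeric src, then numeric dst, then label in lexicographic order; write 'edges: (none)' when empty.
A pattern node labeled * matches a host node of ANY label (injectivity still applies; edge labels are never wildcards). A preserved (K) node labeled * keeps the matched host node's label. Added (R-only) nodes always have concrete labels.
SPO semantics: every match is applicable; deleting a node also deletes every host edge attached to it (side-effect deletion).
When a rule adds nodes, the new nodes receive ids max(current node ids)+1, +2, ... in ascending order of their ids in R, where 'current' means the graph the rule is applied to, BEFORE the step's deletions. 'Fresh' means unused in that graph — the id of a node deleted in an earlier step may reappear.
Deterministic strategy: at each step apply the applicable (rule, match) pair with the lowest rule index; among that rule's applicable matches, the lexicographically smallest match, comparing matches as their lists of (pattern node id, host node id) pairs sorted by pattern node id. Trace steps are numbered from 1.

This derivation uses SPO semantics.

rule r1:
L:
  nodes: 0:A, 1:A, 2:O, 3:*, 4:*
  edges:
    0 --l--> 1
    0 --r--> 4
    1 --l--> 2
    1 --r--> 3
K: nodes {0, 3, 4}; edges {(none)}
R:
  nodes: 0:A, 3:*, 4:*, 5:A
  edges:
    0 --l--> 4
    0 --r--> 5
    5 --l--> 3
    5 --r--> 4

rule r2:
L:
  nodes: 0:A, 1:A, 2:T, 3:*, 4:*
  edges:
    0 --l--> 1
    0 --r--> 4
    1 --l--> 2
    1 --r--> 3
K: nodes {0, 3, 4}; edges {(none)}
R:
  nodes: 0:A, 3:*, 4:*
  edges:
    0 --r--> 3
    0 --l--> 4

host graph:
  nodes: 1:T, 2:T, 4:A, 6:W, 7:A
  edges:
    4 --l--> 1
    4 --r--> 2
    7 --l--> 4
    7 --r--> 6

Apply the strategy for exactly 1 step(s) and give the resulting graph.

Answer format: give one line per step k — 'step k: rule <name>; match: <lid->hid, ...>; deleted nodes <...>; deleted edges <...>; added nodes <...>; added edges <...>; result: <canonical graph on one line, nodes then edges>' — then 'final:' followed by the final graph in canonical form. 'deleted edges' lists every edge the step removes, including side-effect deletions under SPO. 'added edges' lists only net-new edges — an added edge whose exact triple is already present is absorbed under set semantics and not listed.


step 1: rule r2; match: 0->7, 1->4, 2->1, 3->2, 4->6; deleted nodes 1, 4; deleted edges (4,1,l); (4,2,r); (7,4,l); (7,6,r); added nodes (none); added edges (7,2,r); (7,6,l); result: nodes: 2:T, 6:W, 7:A edges: (7,2,r); (7,6,l)
final:
nodes: 2:T, 6:W, 7:A
edges: (7,2,r); (7,6,l)


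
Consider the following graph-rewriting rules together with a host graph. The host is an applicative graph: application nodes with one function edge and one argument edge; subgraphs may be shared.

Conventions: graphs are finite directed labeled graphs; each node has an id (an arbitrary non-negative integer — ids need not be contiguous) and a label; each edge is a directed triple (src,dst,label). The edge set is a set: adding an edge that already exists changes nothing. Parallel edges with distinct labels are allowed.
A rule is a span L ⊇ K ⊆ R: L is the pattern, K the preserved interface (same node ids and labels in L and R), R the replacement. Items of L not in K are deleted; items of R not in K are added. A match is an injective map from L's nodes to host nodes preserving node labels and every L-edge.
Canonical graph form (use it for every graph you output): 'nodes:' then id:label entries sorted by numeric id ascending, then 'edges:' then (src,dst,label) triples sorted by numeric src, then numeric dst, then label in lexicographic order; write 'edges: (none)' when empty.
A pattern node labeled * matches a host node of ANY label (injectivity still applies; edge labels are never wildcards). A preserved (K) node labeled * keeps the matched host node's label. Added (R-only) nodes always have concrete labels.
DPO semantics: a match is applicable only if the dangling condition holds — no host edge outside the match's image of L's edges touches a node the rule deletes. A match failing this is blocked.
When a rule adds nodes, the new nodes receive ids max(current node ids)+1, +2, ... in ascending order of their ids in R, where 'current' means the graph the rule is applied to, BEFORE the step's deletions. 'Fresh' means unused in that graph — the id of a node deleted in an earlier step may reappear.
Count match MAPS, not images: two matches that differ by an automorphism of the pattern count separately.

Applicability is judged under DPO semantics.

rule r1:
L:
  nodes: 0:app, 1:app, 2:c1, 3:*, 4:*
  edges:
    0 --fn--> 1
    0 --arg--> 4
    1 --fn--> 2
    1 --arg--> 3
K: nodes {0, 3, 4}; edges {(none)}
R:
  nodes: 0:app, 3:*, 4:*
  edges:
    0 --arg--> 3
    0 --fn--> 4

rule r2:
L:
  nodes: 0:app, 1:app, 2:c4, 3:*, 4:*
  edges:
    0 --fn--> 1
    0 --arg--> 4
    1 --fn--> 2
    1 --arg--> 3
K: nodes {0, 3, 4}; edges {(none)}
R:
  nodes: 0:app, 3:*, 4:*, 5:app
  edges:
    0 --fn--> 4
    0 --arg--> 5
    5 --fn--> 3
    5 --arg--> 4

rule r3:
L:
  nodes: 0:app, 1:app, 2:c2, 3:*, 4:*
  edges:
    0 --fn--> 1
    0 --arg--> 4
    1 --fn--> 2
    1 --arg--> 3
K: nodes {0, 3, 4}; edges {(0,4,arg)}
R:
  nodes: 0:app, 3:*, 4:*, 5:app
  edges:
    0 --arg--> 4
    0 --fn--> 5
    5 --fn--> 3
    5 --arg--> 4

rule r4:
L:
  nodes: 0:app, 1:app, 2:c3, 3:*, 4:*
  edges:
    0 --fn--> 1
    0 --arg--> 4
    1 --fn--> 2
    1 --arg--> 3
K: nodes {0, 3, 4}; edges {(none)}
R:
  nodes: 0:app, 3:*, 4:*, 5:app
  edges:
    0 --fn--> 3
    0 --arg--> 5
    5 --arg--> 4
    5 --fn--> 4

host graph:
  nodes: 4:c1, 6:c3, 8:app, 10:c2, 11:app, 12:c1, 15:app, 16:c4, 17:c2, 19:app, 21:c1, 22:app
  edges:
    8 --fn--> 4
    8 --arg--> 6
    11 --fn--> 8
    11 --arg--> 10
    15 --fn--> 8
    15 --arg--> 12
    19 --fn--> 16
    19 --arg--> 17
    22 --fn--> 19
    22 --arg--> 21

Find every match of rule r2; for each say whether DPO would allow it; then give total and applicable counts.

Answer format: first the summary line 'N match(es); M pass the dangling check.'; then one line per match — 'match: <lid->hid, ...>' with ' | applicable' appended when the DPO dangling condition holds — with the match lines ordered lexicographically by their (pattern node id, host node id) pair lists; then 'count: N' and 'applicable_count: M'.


1 match(es); 1 pass the dangling check.
match: 0->22, 1->19, 2->16, 3->17, 4->21 | applicable
count: 1
applicable_count: 1
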